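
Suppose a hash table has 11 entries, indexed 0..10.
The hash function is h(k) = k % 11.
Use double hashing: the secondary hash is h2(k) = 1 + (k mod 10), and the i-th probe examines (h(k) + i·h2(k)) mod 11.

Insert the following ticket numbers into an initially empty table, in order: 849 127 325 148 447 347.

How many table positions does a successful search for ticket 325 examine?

2

849 hashes to 2; slot 2 is free -> place at 2.
127 hashes to 6; slot 6 is free -> place at 6.
325 hashes to 6, h2=6; 6 taken -> place at 1.
148 hashes to 5; slot 5 is free -> place at 5.
447 hashes to 7; slot 7 is free -> place at 7.
347 hashes to 6, h2=8; 6 taken -> place at 3.
Table: [-, 325, 849, 347, -, 148, 127, 447, -, -, -]
Lookup 325: h=6, h2=6, probe 6,1 → found at 1.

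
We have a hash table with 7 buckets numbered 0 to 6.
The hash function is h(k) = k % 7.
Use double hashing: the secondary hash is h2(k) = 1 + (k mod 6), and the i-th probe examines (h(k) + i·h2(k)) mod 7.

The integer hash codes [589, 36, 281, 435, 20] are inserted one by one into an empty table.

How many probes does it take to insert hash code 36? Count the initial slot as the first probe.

2

589 hashes to 1; slot 1 is free -> place at 1.
36 hashes to 1, h2=1; 1 taken -> place at 2.
281 hashes to 1, h2=6; 1 taken -> place at 0.
435 hashes to 1, h2=4; 1 taken -> place at 5.
20 hashes to 6; slot 6 is free -> place at 6.
Table: [281, 589, 36, ., ., 435, 20]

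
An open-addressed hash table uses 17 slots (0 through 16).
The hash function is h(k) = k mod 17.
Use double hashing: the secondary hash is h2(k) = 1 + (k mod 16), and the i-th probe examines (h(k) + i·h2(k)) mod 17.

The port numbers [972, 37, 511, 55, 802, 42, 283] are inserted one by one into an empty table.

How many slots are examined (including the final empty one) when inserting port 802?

Insert 972: h=3, slot 3 empty → index 3.
Insert 37: h=3, h2=6, slot 3 occupied → index 9.
Insert 511: h=1, slot 1 empty → index 1.
Insert 55: h=4, slot 4 empty → index 4.
Insert 802: h=3, h2=3, slot 3 occupied → index 6.
Insert 42: h=8, slot 8 empty → index 8.
Insert 283: h=11, slot 11 empty → index 11.
Table: [., 511, ., 972, 55, ., 802, ., 42, 37, ., 283, ., ., ., ., .]

2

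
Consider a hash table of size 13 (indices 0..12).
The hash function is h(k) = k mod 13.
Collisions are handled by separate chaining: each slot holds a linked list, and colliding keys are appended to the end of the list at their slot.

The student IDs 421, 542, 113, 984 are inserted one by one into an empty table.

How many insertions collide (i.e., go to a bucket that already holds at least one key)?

Insert 421: h=5, bucket 5 empty → new chain.
Insert 542: h=9, bucket 9 empty → new chain.
Insert 113: h=9, bucket 9 nonempty → append to chain.
Insert 984: h=9, bucket 9 nonempty → append to chain.
Final buckets:
0: .
1: .
2: .
3: .
4: .
5: 421
6: .
7: .
8: .
9: 542 -> 113 -> 984
10: .
11: .
12: .

2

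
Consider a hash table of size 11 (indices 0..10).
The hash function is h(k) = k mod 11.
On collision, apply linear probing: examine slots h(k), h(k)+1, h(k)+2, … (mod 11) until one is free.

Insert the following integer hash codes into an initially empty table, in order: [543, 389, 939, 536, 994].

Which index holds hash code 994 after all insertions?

7

Insert 543: h=4, slot 4 empty → index 4.
Insert 389: h=4, slot 4 occupied → index 5.
Insert 939: h=4, slots 4,5 occupied → index 6.
Insert 536: h=8, slot 8 empty → index 8.
Insert 994: h=4, slots 4,5,6 occupied → index 7.
Table: [—, —, —, —, 543, 389, 939, 994, 536, —, —]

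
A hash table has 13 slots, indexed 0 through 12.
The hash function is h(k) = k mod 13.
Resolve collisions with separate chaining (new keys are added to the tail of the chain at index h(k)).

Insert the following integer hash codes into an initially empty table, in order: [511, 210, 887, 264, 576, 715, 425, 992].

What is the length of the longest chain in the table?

511 → bucket 4
210 → bucket 2
887 → bucket 3
264 → bucket 4 (collision)
576 → bucket 4 (collision)
715 → bucket 0
425 → bucket 9
992 → bucket 4 (collision)
Final buckets:
0: 715
1: -
2: 210
3: 887
4: 511 -> 264 -> 576 -> 992
5: -
6: -
7: -
8: -
9: 425
10: -
11: -
12: -

4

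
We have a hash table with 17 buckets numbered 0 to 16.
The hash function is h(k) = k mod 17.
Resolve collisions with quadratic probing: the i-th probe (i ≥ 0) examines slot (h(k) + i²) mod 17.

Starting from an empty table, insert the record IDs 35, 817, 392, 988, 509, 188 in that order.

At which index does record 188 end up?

Insert 35: h=1, slot 1 empty → index 1.
Insert 817: h=1, slot 1 occupied → index 2.
Insert 392: h=1, slots 1,2 occupied → index 5.
Insert 988: h=2, slot 2 occupied → index 3.
Insert 509: h=16, slot 16 empty → index 16.
Insert 188: h=1, slots 1,2,5 occupied → index 10.
Table: [., 35, 817, 988, ., 392, ., ., ., ., 188, ., ., ., ., ., 509]

10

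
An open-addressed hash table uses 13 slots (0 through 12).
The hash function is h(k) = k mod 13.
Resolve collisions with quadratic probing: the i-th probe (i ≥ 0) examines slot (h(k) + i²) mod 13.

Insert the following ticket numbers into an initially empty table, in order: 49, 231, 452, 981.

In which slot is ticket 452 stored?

1

49 hashes to 10; slot 10 is free => place at 10.
231 hashes to 10; 10 taken => place at 11.
452 hashes to 10; 10,11 taken => place at 1.
981 hashes to 6; slot 6 is free => place at 6.
Table: [∅, 452, ∅, ∅, ∅, ∅, 981, ∅, ∅, ∅, 49, 231, ∅]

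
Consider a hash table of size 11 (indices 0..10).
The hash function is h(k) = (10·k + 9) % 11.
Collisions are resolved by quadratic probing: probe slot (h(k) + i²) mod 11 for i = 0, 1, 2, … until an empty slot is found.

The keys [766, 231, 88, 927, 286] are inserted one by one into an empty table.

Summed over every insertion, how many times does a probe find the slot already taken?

4

Insert 766: h=2, slot 2 empty -> index 2.
Insert 231: h=9, slot 9 empty -> index 9.
Insert 88: h=9, slot 9 occupied -> index 10.
Insert 927: h=6, slot 6 empty -> index 6.
Insert 286: h=9, slots 9,10,2 occupied -> index 7.
Table: [., ., 766, ., ., ., 927, 286, ., 231, 88]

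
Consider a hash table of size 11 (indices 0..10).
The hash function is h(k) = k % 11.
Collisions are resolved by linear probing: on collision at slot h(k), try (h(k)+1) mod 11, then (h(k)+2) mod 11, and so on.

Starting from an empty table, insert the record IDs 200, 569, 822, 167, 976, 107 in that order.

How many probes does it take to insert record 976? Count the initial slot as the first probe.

200 hashes to 2; slot 2 is free -> place at 2.
569 hashes to 8; slot 8 is free -> place at 8.
822 hashes to 8; 8 taken -> place at 9.
167 hashes to 2; 2 taken -> place at 3.
976 hashes to 8; 8,9 taken -> place at 10.
107 hashes to 8; 8,9,10 taken -> place at 0.
Table: [107, -, 200, 167, -, -, -, -, 569, 822, 976]

3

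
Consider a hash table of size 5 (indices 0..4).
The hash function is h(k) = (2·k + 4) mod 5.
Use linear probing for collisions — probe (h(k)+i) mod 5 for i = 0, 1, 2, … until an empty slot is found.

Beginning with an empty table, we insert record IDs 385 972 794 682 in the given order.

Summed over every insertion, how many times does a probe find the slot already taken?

385: h=4 → slot 4
972: h=3 → slot 3
794: h=2 → slot 2
682: h=3, probe 3,4,0 → slot 0
Table: [682, -, 794, 972, 385]

2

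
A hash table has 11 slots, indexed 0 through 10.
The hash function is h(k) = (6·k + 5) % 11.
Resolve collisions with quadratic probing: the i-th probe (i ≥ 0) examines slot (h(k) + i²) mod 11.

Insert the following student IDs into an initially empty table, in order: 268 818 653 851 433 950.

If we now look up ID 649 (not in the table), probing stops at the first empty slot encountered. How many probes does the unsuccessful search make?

Insert 268: h=7, slot 7 empty -> index 7.
Insert 818: h=7, slot 7 occupied -> index 8.
Insert 653: h=7, slots 7,8 occupied -> index 0.
Insert 851: h=7, slots 7,8,0 occupied -> index 5.
Insert 433: h=7, slots 7,8,0,5 occupied -> index 1.
Insert 950: h=7, slots 7,8,0,5,1 occupied -> index 10.
Table: [653, 433, ., ., ., 851, ., 268, 818, ., 950]
Lookup 649: h=5, probe 5,6 → slot 6 empty, not found.

2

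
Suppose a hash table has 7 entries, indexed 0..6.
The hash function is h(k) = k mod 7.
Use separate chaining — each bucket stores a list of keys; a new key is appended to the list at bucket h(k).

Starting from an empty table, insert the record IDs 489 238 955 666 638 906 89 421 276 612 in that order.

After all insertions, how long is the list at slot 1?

3

489 → bucket 6
238 → bucket 0
955 → bucket 3
666 → bucket 1
638 → bucket 1 (collision)
906 → bucket 3 (collision)
89 → bucket 5
421 → bucket 1 (collision)
276 → bucket 3 (collision)
612 → bucket 3 (collision)
Final buckets:
0: 238
1: 666 -> 638 -> 421
2: ∅
3: 955 -> 906 -> 276 -> 612
4: ∅
5: 89
6: 489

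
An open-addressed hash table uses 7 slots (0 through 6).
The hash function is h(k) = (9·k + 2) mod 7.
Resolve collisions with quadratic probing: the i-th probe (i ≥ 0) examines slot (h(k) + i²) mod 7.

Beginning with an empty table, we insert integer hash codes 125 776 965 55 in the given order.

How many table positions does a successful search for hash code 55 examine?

4

Insert 125: h=0, slot 0 empty -> index 0.
Insert 776: h=0, slot 0 occupied -> index 1.
Insert 965: h=0, slots 0,1 occupied -> index 4.
Insert 55: h=0, slots 0,1,4 occupied -> index 2.
Table: [125, 776, 55, _, 965, _, _]
Lookup 55: h=0, probe 0,1,4,2 → found at 2.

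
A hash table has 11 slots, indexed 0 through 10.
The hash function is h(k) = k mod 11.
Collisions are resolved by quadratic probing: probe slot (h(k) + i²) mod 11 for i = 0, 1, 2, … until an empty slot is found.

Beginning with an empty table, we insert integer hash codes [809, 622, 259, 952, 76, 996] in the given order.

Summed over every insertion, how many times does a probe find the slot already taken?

12

809: h=6 -> slot 6
622: h=6, probe 6,7 -> slot 7
259: h=6, probe 6,7,10 -> slot 10
952: h=6, probe 6,7,10,4 -> slot 4
76: h=10, probe 10,0 -> slot 0
996: h=6, probe 6,7,10,4,0,9 -> slot 9
Table: [76, -, -, -, 952, -, 809, 622, -, 996, 259]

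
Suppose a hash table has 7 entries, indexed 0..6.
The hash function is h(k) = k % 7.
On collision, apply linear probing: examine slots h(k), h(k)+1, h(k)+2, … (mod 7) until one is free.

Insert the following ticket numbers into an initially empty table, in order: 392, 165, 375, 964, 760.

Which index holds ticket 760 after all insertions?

Insert 392: h=0, slot 0 empty -> index 0.
Insert 165: h=4, slot 4 empty -> index 4.
Insert 375: h=4, slot 4 occupied -> index 5.
Insert 964: h=5, slot 5 occupied -> index 6.
Insert 760: h=4, slots 4,5,6,0 occupied -> index 1.
Table: [392, 760, ∅, ∅, 165, 375, 964]

1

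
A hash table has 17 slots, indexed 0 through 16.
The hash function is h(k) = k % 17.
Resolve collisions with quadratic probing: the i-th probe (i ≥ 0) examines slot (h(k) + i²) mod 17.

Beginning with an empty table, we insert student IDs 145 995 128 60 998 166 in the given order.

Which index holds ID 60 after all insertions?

1

145: h=9 => slot 9
995: h=9, probe 9,10 => slot 10
128: h=9, probe 9,10,13 => slot 13
60: h=9, probe 9,10,13,1 => slot 1
998: h=12 => slot 12
166: h=13, probe 13,14 => slot 14
Table: [—, 60, —, —, —, —, —, —, —, 145, 995, —, 998, 128, 166, —, —]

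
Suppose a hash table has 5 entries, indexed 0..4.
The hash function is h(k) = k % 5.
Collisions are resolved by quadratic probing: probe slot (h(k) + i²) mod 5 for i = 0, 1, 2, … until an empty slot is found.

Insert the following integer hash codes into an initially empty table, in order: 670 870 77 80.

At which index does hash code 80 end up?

4

670 hashes to 0; slot 0 is free -> place at 0.
870 hashes to 0; 0 taken -> place at 1.
77 hashes to 2; slot 2 is free -> place at 2.
80 hashes to 0; 0,1 taken -> place at 4.
Table: [670, 870, 77, ∅, 80]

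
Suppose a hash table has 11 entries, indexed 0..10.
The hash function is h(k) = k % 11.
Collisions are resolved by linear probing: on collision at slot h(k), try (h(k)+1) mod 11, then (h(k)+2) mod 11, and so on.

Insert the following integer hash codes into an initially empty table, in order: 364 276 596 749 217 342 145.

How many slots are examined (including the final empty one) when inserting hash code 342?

5

364: h=1 -> slot 1
276: h=1, probe 1,2 -> slot 2
596: h=2, probe 2,3 -> slot 3
749: h=1, probe 1,2,3,4 -> slot 4
217: h=8 -> slot 8
342: h=1, probe 1,2,3,4,5 -> slot 5
145: h=2, probe 2,3,4,5,6 -> slot 6
Table: [., 364, 276, 596, 749, 342, 145, ., 217, ., .]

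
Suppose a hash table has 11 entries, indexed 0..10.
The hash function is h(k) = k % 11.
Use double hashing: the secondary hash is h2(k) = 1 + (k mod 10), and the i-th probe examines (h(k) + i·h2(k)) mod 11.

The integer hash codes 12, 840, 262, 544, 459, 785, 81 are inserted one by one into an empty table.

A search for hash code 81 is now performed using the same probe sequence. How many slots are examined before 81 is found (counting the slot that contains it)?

2

12: h=1 -> slot 1
840: h=4 -> slot 4
262: h=9 -> slot 9
544: h=5 -> slot 5
459: h=8 -> slot 8
785: h=4, h2=6, probe 4,10 -> slot 10
81: h=4, h2=2, probe 4,6 -> slot 6
Table: [∅, 12, ∅, ∅, 840, 544, 81, ∅, 459, 262, 785]
Lookup 81: h=4, h2=2, probe 4,6 → found at 6.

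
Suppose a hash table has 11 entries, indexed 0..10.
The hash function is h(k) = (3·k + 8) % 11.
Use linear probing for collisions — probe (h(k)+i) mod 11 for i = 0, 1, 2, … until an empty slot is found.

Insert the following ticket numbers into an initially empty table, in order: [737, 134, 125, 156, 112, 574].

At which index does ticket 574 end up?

Insert 737: h=8, slot 8 empty => index 8.
Insert 134: h=3, slot 3 empty => index 3.
Insert 125: h=9, slot 9 empty => index 9.
Insert 156: h=3, slot 3 occupied => index 4.
Insert 112: h=3, slots 3,4 occupied => index 5.
Insert 574: h=3, slots 3,4,5 occupied => index 6.
Table: [., ., ., 134, 156, 112, 574, ., 737, 125, .]

6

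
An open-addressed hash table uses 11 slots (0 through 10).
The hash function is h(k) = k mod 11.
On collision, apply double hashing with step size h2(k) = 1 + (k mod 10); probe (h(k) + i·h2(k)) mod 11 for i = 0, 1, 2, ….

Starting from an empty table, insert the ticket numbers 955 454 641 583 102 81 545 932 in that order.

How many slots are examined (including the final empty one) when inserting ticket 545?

2

Insert 955: h=9, slot 9 empty -> index 9.
Insert 454: h=3, slot 3 empty -> index 3.
Insert 641: h=3, h2=2, slot 3 occupied -> index 5.
Insert 583: h=0, slot 0 empty -> index 0.
Insert 102: h=3, h2=3, slot 3 occupied -> index 6.
Insert 81: h=4, slot 4 empty -> index 4.
Insert 545: h=6, h2=6, slot 6 occupied -> index 1.
Insert 932: h=8, slot 8 empty -> index 8.
Table: [583, 545, ∅, 454, 81, 641, 102, ∅, 932, 955, ∅]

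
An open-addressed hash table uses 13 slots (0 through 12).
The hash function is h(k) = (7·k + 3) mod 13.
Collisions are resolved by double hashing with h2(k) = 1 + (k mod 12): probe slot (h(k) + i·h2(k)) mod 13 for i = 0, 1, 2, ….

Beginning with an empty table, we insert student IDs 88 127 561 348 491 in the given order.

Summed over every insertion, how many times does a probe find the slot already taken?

3

Insert 88: h=8, slot 8 empty -> index 8.
Insert 127: h=8, h2=8, slot 8 occupied -> index 3.
Insert 561: h=4, slot 4 empty -> index 4.
Insert 348: h=8, h2=1, slot 8 occupied -> index 9.
Insert 491: h=8, h2=12, slot 8 occupied -> index 7.
Table: [∅, ∅, ∅, 127, 561, ∅, ∅, 491, 88, 348, ∅, ∅, ∅]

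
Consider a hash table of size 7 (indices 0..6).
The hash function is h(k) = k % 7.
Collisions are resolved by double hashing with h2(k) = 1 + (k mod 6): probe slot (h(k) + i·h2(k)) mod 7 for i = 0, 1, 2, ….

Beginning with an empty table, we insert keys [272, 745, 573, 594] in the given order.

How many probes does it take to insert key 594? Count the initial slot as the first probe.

272 hashes to 6; slot 6 is free -> place at 6.
745 hashes to 3; slot 3 is free -> place at 3.
573 hashes to 6, h2=4; 6,3 taken -> place at 0.
594 hashes to 6, h2=1; 6,0 taken -> place at 1.
Table: [573, 594, -, 745, -, -, 272]

3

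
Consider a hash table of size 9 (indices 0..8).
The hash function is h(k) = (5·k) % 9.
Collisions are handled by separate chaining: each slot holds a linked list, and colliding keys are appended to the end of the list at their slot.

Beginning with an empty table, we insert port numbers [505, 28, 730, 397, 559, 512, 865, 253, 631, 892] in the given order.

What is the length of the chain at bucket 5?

9

505 -> bucket 5
28 -> bucket 5 (collision)
730 -> bucket 5 (collision)
397 -> bucket 5 (collision)
559 -> bucket 5 (collision)
512 -> bucket 4
865 -> bucket 5 (collision)
253 -> bucket 5 (collision)
631 -> bucket 5 (collision)
892 -> bucket 5 (collision)
Final buckets:
0: .
1: .
2: .
3: .
4: 512
5: 505 -> 28 -> 730 -> 397 -> 559 -> 865 -> 253 -> 631 -> 892
6: .
7: .
8: .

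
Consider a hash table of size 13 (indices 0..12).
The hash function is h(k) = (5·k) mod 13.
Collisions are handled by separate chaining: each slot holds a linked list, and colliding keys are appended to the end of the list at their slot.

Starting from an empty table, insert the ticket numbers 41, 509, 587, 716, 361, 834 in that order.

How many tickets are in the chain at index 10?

4

Insert 41: h=10, bucket 10 empty -> new chain.
Insert 509: h=10, bucket 10 nonempty -> append to chain.
Insert 587: h=10, bucket 10 nonempty -> append to chain.
Insert 716: h=5, bucket 5 empty -> new chain.
Insert 361: h=11, bucket 11 empty -> new chain.
Insert 834: h=10, bucket 10 nonempty -> append to chain.
Final buckets:
0: ∅
1: ∅
2: ∅
3: ∅
4: ∅
5: 716
6: ∅
7: ∅
8: ∅
9: ∅
10: 41 -> 509 -> 587 -> 834
11: 361
12: ∅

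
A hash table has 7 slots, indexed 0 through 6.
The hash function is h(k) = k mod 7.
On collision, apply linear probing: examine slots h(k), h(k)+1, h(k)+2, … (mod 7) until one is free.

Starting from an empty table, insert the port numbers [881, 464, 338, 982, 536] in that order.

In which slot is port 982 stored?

881: h=6 -> slot 6
464: h=2 -> slot 2
338: h=2, probe 2,3 -> slot 3
982: h=2, probe 2,3,4 -> slot 4
536: h=4, probe 4,5 -> slot 5
Table: [—, —, 464, 338, 982, 536, 881]

4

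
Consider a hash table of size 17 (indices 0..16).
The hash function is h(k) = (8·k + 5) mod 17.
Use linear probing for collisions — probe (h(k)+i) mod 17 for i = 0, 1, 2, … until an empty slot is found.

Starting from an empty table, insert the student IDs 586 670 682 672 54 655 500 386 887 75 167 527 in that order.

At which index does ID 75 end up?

586: h=1 → slot 1
670: h=10 → slot 10
682: h=4 → slot 4
672: h=9 → slot 9
54: h=12 → slot 12
655: h=9, probe 9,10,11 → slot 11
500: h=10, probe 10,11,12,13 → slot 13
386: h=16 → slot 16
887: h=12, probe 12,13,14 → slot 14
75: h=10, probe 10,11,12,13,14,15 → slot 15
167: h=15, probe 15,16,0 → slot 0
527: h=5 → slot 5
Table: [167, 586, ∅, ∅, 682, 527, ∅, ∅, ∅, 672, 670, 655, 54, 500, 887, 75, 386]

15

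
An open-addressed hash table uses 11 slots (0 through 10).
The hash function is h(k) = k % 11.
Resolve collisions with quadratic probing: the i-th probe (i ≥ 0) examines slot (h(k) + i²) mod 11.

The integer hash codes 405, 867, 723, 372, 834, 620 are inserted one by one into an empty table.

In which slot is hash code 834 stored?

7

Insert 405: h=9, slot 9 empty => index 9.
Insert 867: h=9, slot 9 occupied => index 10.
Insert 723: h=8, slot 8 empty => index 8.
Insert 372: h=9, slots 9,10 occupied => index 2.
Insert 834: h=9, slots 9,10,2 occupied => index 7.
Insert 620: h=4, slot 4 empty => index 4.
Table: [∅, ∅, 372, ∅, 620, ∅, ∅, 834, 723, 405, 867]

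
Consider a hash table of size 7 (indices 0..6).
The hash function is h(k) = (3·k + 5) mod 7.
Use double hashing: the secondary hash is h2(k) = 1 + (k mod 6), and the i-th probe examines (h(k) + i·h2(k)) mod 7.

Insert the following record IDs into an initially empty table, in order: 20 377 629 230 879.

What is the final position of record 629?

20: h=2 → slot 2
377: h=2, h2=6, probe 2,1 → slot 1
629: h=2, h2=6, probe 2,1,0 → slot 0
230: h=2, h2=3, probe 2,5 → slot 5
879: h=3 → slot 3
Table: [629, 377, 20, 879, -, 230, -]

0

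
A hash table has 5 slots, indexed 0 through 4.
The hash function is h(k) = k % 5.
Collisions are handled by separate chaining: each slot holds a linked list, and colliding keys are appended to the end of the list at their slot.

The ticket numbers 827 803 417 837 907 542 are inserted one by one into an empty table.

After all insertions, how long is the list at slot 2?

827 → bucket 2
803 → bucket 3
417 → bucket 2 (collision)
837 → bucket 2 (collision)
907 → bucket 2 (collision)
542 → bucket 2 (collision)
Final buckets:
0: _
1: _
2: 827 -> 417 -> 837 -> 907 -> 542
3: 803
4: _

5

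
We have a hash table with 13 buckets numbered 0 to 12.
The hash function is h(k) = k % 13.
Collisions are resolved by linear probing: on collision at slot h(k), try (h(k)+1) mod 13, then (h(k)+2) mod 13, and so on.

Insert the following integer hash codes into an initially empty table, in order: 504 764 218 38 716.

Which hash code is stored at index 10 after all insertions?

504

504 hashes to 10; slot 10 is free => place at 10.
764 hashes to 10; 10 taken => place at 11.
218 hashes to 10; 10,11 taken => place at 12.
38 hashes to 12; 12 taken => place at 0.
716 hashes to 1; slot 1 is free => place at 1.
Table: [38, 716, —, —, —, —, —, —, —, —, 504, 764, 218]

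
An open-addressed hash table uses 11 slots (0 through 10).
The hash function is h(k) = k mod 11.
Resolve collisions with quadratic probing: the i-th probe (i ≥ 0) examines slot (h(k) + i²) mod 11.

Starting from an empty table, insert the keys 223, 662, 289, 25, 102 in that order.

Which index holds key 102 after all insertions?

1

223: h=3 => slot 3
662: h=2 => slot 2
289: h=3, probe 3,4 => slot 4
25: h=3, probe 3,4,7 => slot 7
102: h=3, probe 3,4,7,1 => slot 1
Table: [—, 102, 662, 223, 289, —, —, 25, —, —, —]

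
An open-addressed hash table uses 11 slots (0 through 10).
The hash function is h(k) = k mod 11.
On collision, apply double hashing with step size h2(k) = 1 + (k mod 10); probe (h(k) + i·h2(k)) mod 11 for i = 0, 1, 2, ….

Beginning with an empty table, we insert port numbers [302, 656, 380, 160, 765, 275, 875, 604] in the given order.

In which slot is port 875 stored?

Insert 302: h=5, slot 5 empty → index 5.
Insert 656: h=7, slot 7 empty → index 7.
Insert 380: h=6, slot 6 empty → index 6.
Insert 160: h=6, h2=1, slots 6,7 occupied → index 8.
Insert 765: h=6, h2=6, slot 6 occupied → index 1.
Insert 275: h=0, slot 0 empty → index 0.
Insert 875: h=6, h2=6, slots 6,1,7 occupied → index 2.
Insert 604: h=10, slot 10 empty → index 10.
Table: [275, 765, 875, ∅, ∅, 302, 380, 656, 160, ∅, 604]

2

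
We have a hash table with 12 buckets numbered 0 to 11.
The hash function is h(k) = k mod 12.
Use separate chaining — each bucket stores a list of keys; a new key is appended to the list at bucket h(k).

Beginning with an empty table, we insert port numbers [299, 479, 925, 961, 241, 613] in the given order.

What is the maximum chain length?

Insert 299: h=11, bucket 11 empty -> new chain.
Insert 479: h=11, bucket 11 nonempty -> append to chain.
Insert 925: h=1, bucket 1 empty -> new chain.
Insert 961: h=1, bucket 1 nonempty -> append to chain.
Insert 241: h=1, bucket 1 nonempty -> append to chain.
Insert 613: h=1, bucket 1 nonempty -> append to chain.
Final buckets:
0: ∅
1: 925 -> 961 -> 241 -> 613
2: ∅
3: ∅
4: ∅
5: ∅
6: ∅
7: ∅
8: ∅
9: ∅
10: ∅
11: 299 -> 479

4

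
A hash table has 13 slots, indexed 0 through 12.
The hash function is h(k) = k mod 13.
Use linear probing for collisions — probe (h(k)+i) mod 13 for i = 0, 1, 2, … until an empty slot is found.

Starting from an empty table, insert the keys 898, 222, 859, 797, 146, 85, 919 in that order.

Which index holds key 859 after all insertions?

Insert 898: h=1, slot 1 empty → index 1.
Insert 222: h=1, slot 1 occupied → index 2.
Insert 859: h=1, slots 1,2 occupied → index 3.
Insert 797: h=4, slot 4 empty → index 4.
Insert 146: h=3, slots 3,4 occupied → index 5.
Insert 85: h=7, slot 7 empty → index 7.
Insert 919: h=9, slot 9 empty → index 9.
Table: [., 898, 222, 859, 797, 146, ., 85, ., 919, ., ., .]

3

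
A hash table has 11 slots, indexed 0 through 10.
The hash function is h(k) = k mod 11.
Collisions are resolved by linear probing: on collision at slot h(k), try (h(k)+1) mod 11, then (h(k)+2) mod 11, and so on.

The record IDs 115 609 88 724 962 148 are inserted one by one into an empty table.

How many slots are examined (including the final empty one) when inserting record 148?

115 hashes to 5; slot 5 is free → place at 5.
609 hashes to 4; slot 4 is free → place at 4.
88 hashes to 0; slot 0 is free → place at 0.
724 hashes to 9; slot 9 is free → place at 9.
962 hashes to 5; 5 taken → place at 6.
148 hashes to 5; 5,6 taken → place at 7.
Table: [88, —, —, —, 609, 115, 962, 148, —, 724, —]

3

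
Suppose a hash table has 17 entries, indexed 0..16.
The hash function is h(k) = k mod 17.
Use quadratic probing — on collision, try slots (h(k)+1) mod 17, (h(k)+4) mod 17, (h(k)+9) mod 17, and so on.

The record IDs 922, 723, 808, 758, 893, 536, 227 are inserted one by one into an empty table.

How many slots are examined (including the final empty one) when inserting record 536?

922: h=4 -> slot 4
723: h=9 -> slot 9
808: h=9, probe 9,10 -> slot 10
758: h=10, probe 10,11 -> slot 11
893: h=9, probe 9,10,13 -> slot 13
536: h=9, probe 9,10,13,1 -> slot 1
227: h=6 -> slot 6
Table: [., 536, ., ., 922, ., 227, ., ., 723, 808, 758, ., 893, ., ., .]

4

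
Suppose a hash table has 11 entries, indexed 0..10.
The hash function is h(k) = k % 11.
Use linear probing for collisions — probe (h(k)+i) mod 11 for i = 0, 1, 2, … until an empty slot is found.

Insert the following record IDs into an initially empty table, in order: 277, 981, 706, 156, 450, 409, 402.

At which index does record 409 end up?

6

277: h=2 -> slot 2
981: h=2, probe 2,3 -> slot 3
706: h=2, probe 2,3,4 -> slot 4
156: h=2, probe 2,3,4,5 -> slot 5
450: h=10 -> slot 10
409: h=2, probe 2,3,4,5,6 -> slot 6
402: h=6, probe 6,7 -> slot 7
Table: [—, —, 277, 981, 706, 156, 409, 402, —, —, 450]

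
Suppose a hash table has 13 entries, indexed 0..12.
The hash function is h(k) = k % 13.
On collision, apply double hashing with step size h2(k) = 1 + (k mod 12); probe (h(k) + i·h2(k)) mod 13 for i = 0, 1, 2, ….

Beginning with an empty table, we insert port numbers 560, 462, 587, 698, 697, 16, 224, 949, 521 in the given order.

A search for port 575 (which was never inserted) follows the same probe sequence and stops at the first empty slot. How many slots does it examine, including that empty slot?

6

Insert 560: h=1, slot 1 empty => index 1.
Insert 462: h=7, slot 7 empty => index 7.
Insert 587: h=2, slot 2 empty => index 2.
Insert 698: h=9, slot 9 empty => index 9.
Insert 697: h=8, slot 8 empty => index 8.
Insert 16: h=3, slot 3 empty => index 3.
Insert 224: h=3, h2=9, slot 3 occupied => index 12.
Insert 949: h=0, slot 0 empty => index 0.
Insert 521: h=1, h2=6, slots 1,7,0 occupied => index 6.
Table: [949, 560, 587, 16, —, —, 521, 462, 697, 698, —, —, 224]
Lookup 575: h=3, h2=12, probe 3,2,1,0,12,11 → slot 11 empty, not found.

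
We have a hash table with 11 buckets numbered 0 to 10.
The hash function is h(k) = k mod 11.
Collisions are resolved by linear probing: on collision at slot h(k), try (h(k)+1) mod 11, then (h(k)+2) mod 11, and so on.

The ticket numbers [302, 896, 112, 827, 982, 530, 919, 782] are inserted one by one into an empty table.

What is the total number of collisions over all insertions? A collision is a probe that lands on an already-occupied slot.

Insert 302: h=5, slot 5 empty → index 5.
Insert 896: h=5, slot 5 occupied → index 6.
Insert 112: h=2, slot 2 empty → index 2.
Insert 827: h=2, slot 2 occupied → index 3.
Insert 982: h=3, slot 3 occupied → index 4.
Insert 530: h=2, slots 2,3,4,5,6 occupied → index 7.
Insert 919: h=6, slots 6,7 occupied → index 8.
Insert 782: h=1, slot 1 empty → index 1.
Table: [∅, 782, 112, 827, 982, 302, 896, 530, 919, ∅, ∅]

10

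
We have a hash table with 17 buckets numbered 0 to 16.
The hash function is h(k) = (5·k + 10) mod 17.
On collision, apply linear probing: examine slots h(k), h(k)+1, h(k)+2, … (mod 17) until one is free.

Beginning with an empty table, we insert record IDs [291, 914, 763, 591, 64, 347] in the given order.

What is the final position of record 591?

Insert 291: h=3, slot 3 empty -> index 3.
Insert 914: h=7, slot 7 empty -> index 7.
Insert 763: h=0, slot 0 empty -> index 0.
Insert 591: h=7, slot 7 occupied -> index 8.
Insert 64: h=7, slots 7,8 occupied -> index 9.
Insert 347: h=11, slot 11 empty -> index 11.
Table: [763, -, -, 291, -, -, -, 914, 591, 64, -, 347, -, -, -, -, -]

8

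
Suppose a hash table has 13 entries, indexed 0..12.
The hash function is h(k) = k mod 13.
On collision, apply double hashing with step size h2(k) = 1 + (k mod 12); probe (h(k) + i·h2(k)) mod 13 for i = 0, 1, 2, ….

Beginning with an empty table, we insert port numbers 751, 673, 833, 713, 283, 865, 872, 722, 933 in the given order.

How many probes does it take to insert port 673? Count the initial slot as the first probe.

2

751: h=10 → slot 10
673: h=10, h2=2, probe 10,12 → slot 12
833: h=1 → slot 1
713: h=11 → slot 11
283: h=10, h2=8, probe 10,5 → slot 5
865: h=7 → slot 7
872: h=1, h2=9, probe 1,10,6 → slot 6
722: h=7, h2=3, probe 7,10,0 → slot 0
933: h=10, h2=10, probe 10,7,4 → slot 4
Table: [722, 833, -, -, 933, 283, 872, 865, -, -, 751, 713, 673]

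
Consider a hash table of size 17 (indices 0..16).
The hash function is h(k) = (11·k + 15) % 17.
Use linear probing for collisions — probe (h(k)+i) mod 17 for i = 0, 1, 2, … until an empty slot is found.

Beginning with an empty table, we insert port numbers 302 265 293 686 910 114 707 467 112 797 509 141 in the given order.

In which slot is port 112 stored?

302 hashes to 5; slot 5 is free => place at 5.
265 hashes to 6; slot 6 is free => place at 6.
293 hashes to 8; slot 8 is free => place at 8.
686 hashes to 13; slot 13 is free => place at 13.
910 hashes to 12; slot 12 is free => place at 12.
114 hashes to 11; slot 11 is free => place at 11.
707 hashes to 6; 6 taken => place at 7.
467 hashes to 1; slot 1 is free => place at 1.
112 hashes to 6; 6,7,8 taken => place at 9.
797 hashes to 10; slot 10 is free => place at 10.
509 hashes to 4; slot 4 is free => place at 4.
141 hashes to 2; slot 2 is free => place at 2.
Table: [∅, 467, 141, ∅, 509, 302, 265, 707, 293, 112, 797, 114, 910, 686, ∅, ∅, ∅]

9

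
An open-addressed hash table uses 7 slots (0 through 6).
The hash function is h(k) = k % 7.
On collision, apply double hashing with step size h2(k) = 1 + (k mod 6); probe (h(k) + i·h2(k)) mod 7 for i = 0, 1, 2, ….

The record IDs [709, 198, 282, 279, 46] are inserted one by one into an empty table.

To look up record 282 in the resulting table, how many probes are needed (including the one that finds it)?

709 hashes to 2; slot 2 is free → place at 2.
198 hashes to 2, h2=1; 2 taken → place at 3.
282 hashes to 2, h2=1; 2,3 taken → place at 4.
279 hashes to 6; slot 6 is free → place at 6.
46 hashes to 4, h2=5; 4,2 taken → place at 0.
Table: [46, —, 709, 198, 282, —, 279]
Lookup 282: h=2, h2=1, probe 2,3,4 → found at 4.

3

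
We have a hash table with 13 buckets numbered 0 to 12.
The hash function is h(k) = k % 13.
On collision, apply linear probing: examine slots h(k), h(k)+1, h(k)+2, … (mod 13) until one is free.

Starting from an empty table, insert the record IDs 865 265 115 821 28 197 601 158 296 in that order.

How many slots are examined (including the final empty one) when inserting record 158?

865 hashes to 7; slot 7 is free → place at 7.
265 hashes to 5; slot 5 is free → place at 5.
115 hashes to 11; slot 11 is free → place at 11.
821 hashes to 2; slot 2 is free → place at 2.
28 hashes to 2; 2 taken → place at 3.
197 hashes to 2; 2,3 taken → place at 4.
601 hashes to 3; 3,4,5 taken → place at 6.
158 hashes to 2; 2,3,4,5,6,7 taken → place at 8.
296 hashes to 10; slot 10 is free → place at 10.
Table: [., ., 821, 28, 197, 265, 601, 865, 158, ., 296, 115, .]

7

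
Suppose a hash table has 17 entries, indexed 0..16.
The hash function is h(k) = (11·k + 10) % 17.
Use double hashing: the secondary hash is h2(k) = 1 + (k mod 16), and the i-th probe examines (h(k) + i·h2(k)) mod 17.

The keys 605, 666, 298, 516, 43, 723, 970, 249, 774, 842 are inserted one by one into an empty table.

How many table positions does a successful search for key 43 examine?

Insert 605: h=1, slot 1 empty => index 1.
Insert 666: h=9, slot 9 empty => index 9.
Insert 298: h=7, slot 7 empty => index 7.
Insert 516: h=8, slot 8 empty => index 8.
Insert 43: h=7, h2=12, slot 7 occupied => index 2.
Insert 723: h=7, h2=4, slot 7 occupied => index 11.
Insert 970: h=4, slot 4 empty => index 4.
Insert 249: h=12, slot 12 empty => index 12.
Insert 774: h=7, h2=7, slot 7 occupied => index 14.
Insert 842: h=7, h2=11, slots 7,1,12 occupied => index 6.
Table: [∅, 605, 43, ∅, 970, ∅, 842, 298, 516, 666, ∅, 723, 249, ∅, 774, ∅, ∅]
Lookup 43: h=7, h2=12, probe 7,2 → found at 2.

2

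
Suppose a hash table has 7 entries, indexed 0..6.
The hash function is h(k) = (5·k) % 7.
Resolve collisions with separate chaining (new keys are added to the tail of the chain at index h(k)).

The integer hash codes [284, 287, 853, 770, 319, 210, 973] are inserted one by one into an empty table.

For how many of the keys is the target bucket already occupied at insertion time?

Insert 284: h=6, bucket 6 empty → new chain.
Insert 287: h=0, bucket 0 empty → new chain.
Insert 853: h=2, bucket 2 empty → new chain.
Insert 770: h=0, bucket 0 nonempty → append to chain.
Insert 319: h=6, bucket 6 nonempty → append to chain.
Insert 210: h=0, bucket 0 nonempty → append to chain.
Insert 973: h=0, bucket 0 nonempty → append to chain.
Final buckets:
0: 287 -> 770 -> 210 -> 973
1: —
2: 853
3: —
4: —
5: —
6: 284 -> 319

4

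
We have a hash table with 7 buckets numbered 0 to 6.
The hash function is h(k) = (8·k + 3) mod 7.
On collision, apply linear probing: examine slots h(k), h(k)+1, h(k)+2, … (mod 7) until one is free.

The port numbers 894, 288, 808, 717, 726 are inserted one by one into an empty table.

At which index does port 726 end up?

Insert 894: h=1, slot 1 empty => index 1.
Insert 288: h=4, slot 4 empty => index 4.
Insert 808: h=6, slot 6 empty => index 6.
Insert 717: h=6, slot 6 occupied => index 0.
Insert 726: h=1, slot 1 occupied => index 2.
Table: [717, 894, 726, —, 288, —, 808]

2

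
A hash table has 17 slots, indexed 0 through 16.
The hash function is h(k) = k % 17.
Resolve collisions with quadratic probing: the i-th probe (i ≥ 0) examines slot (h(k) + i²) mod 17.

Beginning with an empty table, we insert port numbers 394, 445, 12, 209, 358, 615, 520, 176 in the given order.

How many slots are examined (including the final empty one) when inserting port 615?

3

394: h=3 => slot 3
445: h=3, probe 3,4 => slot 4
12: h=12 => slot 12
209: h=5 => slot 5
358: h=1 => slot 1
615: h=3, probe 3,4,7 => slot 7
520: h=10 => slot 10
176: h=6 => slot 6
Table: [—, 358, —, 394, 445, 209, 176, 615, —, —, 520, —, 12, —, —, —, —]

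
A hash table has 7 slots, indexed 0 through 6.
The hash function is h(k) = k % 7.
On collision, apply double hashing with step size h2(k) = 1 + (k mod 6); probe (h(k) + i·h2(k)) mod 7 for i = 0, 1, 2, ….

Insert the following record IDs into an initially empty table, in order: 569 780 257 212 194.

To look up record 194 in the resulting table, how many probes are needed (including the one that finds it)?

Insert 569: h=2, slot 2 empty => index 2.
Insert 780: h=3, slot 3 empty => index 3.
Insert 257: h=5, slot 5 empty => index 5.
Insert 212: h=2, h2=3, slots 2,5 occupied => index 1.
Insert 194: h=5, h2=3, slots 5,1 occupied => index 4.
Table: [_, 212, 569, 780, 194, 257, _]
Lookup 194: h=5, h2=3, probe 5,1,4 → found at 4.

3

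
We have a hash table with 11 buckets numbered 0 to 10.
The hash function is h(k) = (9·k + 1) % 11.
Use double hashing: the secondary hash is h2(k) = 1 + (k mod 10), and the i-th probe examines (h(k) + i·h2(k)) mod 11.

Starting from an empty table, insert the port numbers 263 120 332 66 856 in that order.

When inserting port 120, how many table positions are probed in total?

263 hashes to 3; slot 3 is free -> place at 3.
120 hashes to 3, h2=1; 3 taken -> place at 4.
332 hashes to 8; slot 8 is free -> place at 8.
66 hashes to 1; slot 1 is free -> place at 1.
856 hashes to 5; slot 5 is free -> place at 5.
Table: [-, 66, -, 263, 120, 856, -, -, 332, -, -]

2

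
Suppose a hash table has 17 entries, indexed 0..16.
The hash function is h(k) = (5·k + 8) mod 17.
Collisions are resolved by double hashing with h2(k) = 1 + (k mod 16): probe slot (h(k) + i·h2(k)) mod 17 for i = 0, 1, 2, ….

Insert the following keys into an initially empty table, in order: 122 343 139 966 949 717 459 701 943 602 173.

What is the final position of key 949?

122 hashes to 6; slot 6 is free -> place at 6.
343 hashes to 6, h2=8; 6 taken -> place at 14.
139 hashes to 6, h2=12; 6 taken -> place at 1.
966 hashes to 10; slot 10 is free -> place at 10.
949 hashes to 10, h2=6; 10 taken -> place at 16.
717 hashes to 6, h2=14; 6 taken -> place at 3.
459 hashes to 8; slot 8 is free -> place at 8.
701 hashes to 11; slot 11 is free -> place at 11.
943 hashes to 14, h2=16; 14 taken -> place at 13.
602 hashes to 9; slot 9 is free -> place at 9.
173 hashes to 6, h2=14; 6,3 taken -> place at 0.
Table: [173, 139, -, 717, -, -, 122, -, 459, 602, 966, 701, -, 943, 343, -, 949]

16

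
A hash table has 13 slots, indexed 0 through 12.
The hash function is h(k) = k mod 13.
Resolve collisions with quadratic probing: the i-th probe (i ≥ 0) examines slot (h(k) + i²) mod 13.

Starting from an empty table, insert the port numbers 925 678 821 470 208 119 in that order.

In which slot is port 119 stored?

5

925: h=2 -> slot 2
678: h=2, probe 2,3 -> slot 3
821: h=2, probe 2,3,6 -> slot 6
470: h=2, probe 2,3,6,11 -> slot 11
208: h=0 -> slot 0
119: h=2, probe 2,3,6,11,5 -> slot 5
Table: [208, ∅, 925, 678, ∅, 119, 821, ∅, ∅, ∅, ∅, 470, ∅]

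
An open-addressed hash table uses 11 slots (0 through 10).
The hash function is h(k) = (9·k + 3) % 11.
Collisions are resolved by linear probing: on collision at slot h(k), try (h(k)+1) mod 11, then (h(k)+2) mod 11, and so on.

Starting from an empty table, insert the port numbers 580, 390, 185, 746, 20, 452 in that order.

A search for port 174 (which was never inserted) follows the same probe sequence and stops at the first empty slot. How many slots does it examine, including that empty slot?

Insert 580: h=9, slot 9 empty -> index 9.
Insert 390: h=4, slot 4 empty -> index 4.
Insert 185: h=7, slot 7 empty -> index 7.
Insert 746: h=7, slot 7 occupied -> index 8.
Insert 20: h=7, slots 7,8,9 occupied -> index 10.
Insert 452: h=1, slot 1 empty -> index 1.
Table: [., 452, ., ., 390, ., ., 185, 746, 580, 20]
Lookup 174: h=7, probe 7,8,9,10,0 → slot 0 empty, not found.

5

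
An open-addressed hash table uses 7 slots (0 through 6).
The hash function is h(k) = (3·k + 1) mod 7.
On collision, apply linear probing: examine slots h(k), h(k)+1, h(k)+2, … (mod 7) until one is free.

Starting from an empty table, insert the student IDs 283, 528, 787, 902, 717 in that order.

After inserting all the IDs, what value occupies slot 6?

283 hashes to 3; slot 3 is free => place at 3.
528 hashes to 3; 3 taken => place at 4.
787 hashes to 3; 3,4 taken => place at 5.
902 hashes to 5; 5 taken => place at 6.
717 hashes to 3; 3,4,5,6 taken => place at 0.
Table: [717, _, _, 283, 528, 787, 902]

902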